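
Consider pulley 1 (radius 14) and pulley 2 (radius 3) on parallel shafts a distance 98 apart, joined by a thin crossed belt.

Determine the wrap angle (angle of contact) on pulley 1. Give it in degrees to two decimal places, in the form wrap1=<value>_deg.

wrap1=199.98_deg

crossed belt: β = asin((r1+r2)/C) = asin(17/98) = 9.9896°
wrap1 = wrap2 = π + 2β = 199.9792°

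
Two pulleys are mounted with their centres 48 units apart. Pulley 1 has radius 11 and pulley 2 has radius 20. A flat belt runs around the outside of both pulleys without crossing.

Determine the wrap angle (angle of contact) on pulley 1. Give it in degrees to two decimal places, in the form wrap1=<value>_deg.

wrap1=158.39_deg

open belt: β = asin((r2−r1)/C) = asin(9/48) = 10.8069°
wrap1 = π − 2β = 158.3862°
wrap2 = π + 2β = 201.6138°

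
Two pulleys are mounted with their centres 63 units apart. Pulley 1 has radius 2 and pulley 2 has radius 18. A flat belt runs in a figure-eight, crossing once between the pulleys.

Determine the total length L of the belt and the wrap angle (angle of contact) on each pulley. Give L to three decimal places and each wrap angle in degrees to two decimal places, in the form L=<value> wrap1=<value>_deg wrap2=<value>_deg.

L=195.236 wrap1=217.02_deg wrap2=217.02_deg

crossed belt: β = asin((r1+r2)/C) = asin(20/63) = 18.5094°
wrap1 = wrap2 = π + 2β = 217.0188°
tangent length = C·cosβ = 59.7411
L = (r1+r2)·wrap + 2·C·cosβ = 20·3.7877 + 2·59.7411 = 195.2361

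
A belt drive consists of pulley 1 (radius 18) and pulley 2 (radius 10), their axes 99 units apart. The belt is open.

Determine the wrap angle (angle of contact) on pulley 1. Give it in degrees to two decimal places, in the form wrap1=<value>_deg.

wrap1=189.27_deg

open belt: β = asin((r2−r1)/C) = asin(-8/99) = -4.6350°
wrap1 = π − 2β = 189.2700°
wrap2 = π + 2β = 170.7300°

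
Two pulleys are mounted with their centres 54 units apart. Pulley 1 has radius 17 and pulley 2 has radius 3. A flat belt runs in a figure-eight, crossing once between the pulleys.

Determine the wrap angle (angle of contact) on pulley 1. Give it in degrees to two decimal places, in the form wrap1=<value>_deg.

crossed belt: β = asin((r1+r2)/C) = asin(20/54) = 21.7385°
wrap1 = wrap2 = π + 2β = 223.4769°

wrap1=223.48_deg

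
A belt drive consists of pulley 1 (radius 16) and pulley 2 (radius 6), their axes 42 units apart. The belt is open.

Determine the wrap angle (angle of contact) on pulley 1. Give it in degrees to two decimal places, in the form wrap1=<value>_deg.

wrap1=207.55_deg

open belt: β = asin((r2−r1)/C) = asin(-10/42) = -13.7741°
wrap1 = π − 2β = 207.5483°
wrap2 = π + 2β = 152.4517°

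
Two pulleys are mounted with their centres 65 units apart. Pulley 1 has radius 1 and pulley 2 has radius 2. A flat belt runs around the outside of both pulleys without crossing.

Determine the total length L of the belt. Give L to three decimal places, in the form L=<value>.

L=139.440

open belt: β = asin((r2−r1)/C) = asin(1/65) = 0.8815°
wrap1 = π − 2β = 178.2370°
wrap2 = π + 2β = 181.7630°
tangent length = C·cosβ = 64.9923
L = r1·wrap1 + r2·wrap2 + 2·C·cosβ = 1·3.1108 + 2·3.1724 + 2·64.9923 = 139.4402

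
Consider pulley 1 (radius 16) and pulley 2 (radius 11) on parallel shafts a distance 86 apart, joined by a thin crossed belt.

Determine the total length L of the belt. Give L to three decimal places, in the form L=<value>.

L=265.372

crossed belt: β = asin((r1+r2)/C) = asin(27/86) = 18.2976°
wrap1 = wrap2 = π + 2β = 216.5953°
tangent length = C·cosβ = 81.6517
L = (r1+r2)·wrap + 2·C·cosβ = 27·3.7803 + 2·81.6517 = 265.3715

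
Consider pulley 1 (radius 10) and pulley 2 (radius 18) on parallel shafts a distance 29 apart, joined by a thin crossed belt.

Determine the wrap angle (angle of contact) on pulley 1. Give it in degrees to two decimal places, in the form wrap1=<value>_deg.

crossed belt: β = asin((r1+r2)/C) = asin(28/29) = 74.9098°
wrap1 = wrap2 = π + 2β = 329.8196°

wrap1=329.82_deg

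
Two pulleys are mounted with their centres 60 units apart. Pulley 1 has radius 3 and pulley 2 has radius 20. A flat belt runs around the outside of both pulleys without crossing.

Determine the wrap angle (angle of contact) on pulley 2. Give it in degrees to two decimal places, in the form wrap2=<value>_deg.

open belt: β = asin((r2−r1)/C) = asin(17/60) = 16.4592°
wrap1 = π − 2β = 147.0815°
wrap2 = π + 2β = 212.9185°

wrap2=212.92_deg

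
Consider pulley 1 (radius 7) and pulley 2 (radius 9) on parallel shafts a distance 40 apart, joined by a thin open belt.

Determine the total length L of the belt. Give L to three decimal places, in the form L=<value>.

open belt: β = asin((r2−r1)/C) = asin(2/40) = 2.8660°
wrap1 = π − 2β = 174.2680°
wrap2 = π + 2β = 185.7320°
tangent length = C·cosβ = 39.9500
L = r1·wrap1 + r2·wrap2 + 2·C·cosβ = 7·3.0416 + 9·3.2416 + 2·39.9500 = 130.3655

L=130.366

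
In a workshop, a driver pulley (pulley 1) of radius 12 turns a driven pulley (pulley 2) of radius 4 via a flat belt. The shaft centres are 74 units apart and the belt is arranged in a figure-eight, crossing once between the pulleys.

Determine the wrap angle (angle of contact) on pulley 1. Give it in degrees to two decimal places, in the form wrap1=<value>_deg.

crossed belt: β = asin((r1+r2)/C) = asin(16/74) = 12.4869°
wrap1 = wrap2 = π + 2β = 204.9738°

wrap1=204.97_deg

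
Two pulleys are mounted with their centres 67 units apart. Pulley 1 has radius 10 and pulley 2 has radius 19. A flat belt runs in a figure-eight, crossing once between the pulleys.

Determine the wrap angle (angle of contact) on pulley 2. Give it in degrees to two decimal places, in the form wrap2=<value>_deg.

wrap2=231.30_deg

crossed belt: β = asin((r1+r2)/C) = asin(29/67) = 25.6477°
wrap1 = wrap2 = π + 2β = 231.2953°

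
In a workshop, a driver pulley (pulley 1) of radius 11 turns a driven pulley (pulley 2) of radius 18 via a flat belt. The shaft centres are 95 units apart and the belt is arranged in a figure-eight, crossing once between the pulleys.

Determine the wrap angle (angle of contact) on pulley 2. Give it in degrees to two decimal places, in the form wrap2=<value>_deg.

crossed belt: β = asin((r1+r2)/C) = asin(29/95) = 17.7740°
wrap1 = wrap2 = π + 2β = 215.5480°

wrap2=215.55_deg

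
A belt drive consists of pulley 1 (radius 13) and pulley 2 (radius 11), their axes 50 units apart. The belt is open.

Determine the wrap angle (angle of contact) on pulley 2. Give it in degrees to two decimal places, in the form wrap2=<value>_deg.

open belt: β = asin((r2−r1)/C) = asin(-2/50) = -2.2924°
wrap1 = π − 2β = 184.5849°
wrap2 = π + 2β = 175.4151°

wrap2=175.42_deg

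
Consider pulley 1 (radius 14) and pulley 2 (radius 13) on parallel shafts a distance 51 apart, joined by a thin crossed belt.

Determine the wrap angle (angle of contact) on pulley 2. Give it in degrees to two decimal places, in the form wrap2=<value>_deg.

crossed belt: β = asin((r1+r2)/C) = asin(27/51) = 31.9657°
wrap1 = wrap2 = π + 2β = 243.9314°

wrap2=243.93_deg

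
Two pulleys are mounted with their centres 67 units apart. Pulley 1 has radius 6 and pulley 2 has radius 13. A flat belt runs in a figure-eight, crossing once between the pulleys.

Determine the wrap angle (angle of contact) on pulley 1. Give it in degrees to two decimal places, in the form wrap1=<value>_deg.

wrap1=212.95_deg

crossed belt: β = asin((r1+r2)/C) = asin(19/67) = 16.4741°
wrap1 = wrap2 = π + 2β = 212.9482°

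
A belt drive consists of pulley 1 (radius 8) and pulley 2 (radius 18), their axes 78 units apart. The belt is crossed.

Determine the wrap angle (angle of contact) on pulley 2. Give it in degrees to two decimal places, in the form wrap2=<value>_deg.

crossed belt: β = asin((r1+r2)/C) = asin(26/78) = 19.4712°
wrap1 = wrap2 = π + 2β = 218.9424°

wrap2=218.94_deg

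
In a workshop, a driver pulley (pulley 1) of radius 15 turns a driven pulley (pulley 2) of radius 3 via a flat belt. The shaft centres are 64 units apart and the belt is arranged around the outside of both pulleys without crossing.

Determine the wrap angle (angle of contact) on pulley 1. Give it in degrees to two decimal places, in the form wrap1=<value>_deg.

open belt: β = asin((r2−r1)/C) = asin(-12/64) = -10.8069°
wrap1 = π − 2β = 201.6138°
wrap2 = π + 2β = 158.3862°

wrap1=201.61_deg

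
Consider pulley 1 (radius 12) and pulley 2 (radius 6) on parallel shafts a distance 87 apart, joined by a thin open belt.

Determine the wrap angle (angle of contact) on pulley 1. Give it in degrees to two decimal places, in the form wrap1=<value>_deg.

open belt: β = asin((r2−r1)/C) = asin(-6/87) = -3.9546°
wrap1 = π − 2β = 187.9091°
wrap2 = π + 2β = 172.0909°

wrap1=187.91_deg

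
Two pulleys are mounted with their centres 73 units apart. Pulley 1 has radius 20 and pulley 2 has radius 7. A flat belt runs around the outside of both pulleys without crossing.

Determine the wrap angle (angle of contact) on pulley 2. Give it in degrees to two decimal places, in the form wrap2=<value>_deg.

wrap2=159.48_deg

open belt: β = asin((r2−r1)/C) = asin(-13/73) = -10.2581°
wrap1 = π − 2β = 200.5161°
wrap2 = π + 2β = 159.4839°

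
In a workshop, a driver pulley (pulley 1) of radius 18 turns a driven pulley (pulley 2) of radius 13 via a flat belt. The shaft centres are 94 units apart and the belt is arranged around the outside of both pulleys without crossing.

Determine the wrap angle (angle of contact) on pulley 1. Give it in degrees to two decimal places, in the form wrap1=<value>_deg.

wrap1=186.10_deg

open belt: β = asin((r2−r1)/C) = asin(-5/94) = -3.0491°
wrap1 = π − 2β = 186.0982°
wrap2 = π + 2β = 173.9018°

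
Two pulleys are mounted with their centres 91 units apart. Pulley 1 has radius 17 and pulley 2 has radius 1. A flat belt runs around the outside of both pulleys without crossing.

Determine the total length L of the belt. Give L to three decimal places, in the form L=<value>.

L=241.369

open belt: β = asin((r2−r1)/C) = asin(-16/91) = -10.1266°
wrap1 = π − 2β = 200.2532°
wrap2 = π + 2β = 159.7468°
tangent length = C·cosβ = 89.5824
L = r1·wrap1 + r2·wrap2 + 2·C·cosβ = 17·3.4951 + 1·2.7881 + 2·89.5824 = 241.3692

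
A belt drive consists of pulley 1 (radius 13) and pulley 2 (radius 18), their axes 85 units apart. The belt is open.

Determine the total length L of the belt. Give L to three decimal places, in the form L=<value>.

open belt: β = asin((r2−r1)/C) = asin(5/85) = 3.3723°
wrap1 = π − 2β = 173.2554°
wrap2 = π + 2β = 186.7446°
tangent length = C·cosβ = 84.8528
L = r1·wrap1 + r2·wrap2 + 2·C·cosβ = 13·3.0239 + 18·3.2593 + 2·84.8528 = 267.6836

L=267.684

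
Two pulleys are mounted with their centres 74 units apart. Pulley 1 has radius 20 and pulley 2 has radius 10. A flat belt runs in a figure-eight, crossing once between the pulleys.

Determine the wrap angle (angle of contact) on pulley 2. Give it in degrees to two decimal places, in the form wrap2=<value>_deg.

wrap2=227.83_deg

crossed belt: β = asin((r1+r2)/C) = asin(30/74) = 23.9165°
wrap1 = wrap2 = π + 2β = 227.8331°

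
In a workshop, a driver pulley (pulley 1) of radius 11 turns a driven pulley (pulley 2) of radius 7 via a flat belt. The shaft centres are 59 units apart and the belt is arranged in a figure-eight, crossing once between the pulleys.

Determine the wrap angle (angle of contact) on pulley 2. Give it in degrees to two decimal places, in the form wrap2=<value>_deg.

wrap2=215.53_deg

crossed belt: β = asin((r1+r2)/C) = asin(18/59) = 17.7633°
wrap1 = wrap2 = π + 2β = 215.5265°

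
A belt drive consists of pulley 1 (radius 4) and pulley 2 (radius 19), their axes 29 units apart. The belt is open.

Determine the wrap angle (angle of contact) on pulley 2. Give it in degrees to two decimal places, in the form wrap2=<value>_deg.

open belt: β = asin((r2−r1)/C) = asin(15/29) = 31.1474°
wrap1 = π − 2β = 117.7052°
wrap2 = π + 2β = 242.2948°

wrap2=242.29_deg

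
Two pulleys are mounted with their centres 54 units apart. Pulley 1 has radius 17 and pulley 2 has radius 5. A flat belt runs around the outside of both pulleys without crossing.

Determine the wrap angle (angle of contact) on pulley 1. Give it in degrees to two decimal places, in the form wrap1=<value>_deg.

open belt: β = asin((r2−r1)/C) = asin(-12/54) = -12.8396°
wrap1 = π − 2β = 205.6792°
wrap2 = π + 2β = 154.3208°

wrap1=205.68_deg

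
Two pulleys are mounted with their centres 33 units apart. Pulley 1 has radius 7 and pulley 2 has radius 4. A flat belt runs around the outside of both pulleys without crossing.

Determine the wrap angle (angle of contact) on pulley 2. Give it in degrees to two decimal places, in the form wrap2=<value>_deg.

wrap2=169.57_deg

open belt: β = asin((r2−r1)/C) = asin(-3/33) = -5.2159°
wrap1 = π − 2β = 190.4318°
wrap2 = π + 2β = 169.5682°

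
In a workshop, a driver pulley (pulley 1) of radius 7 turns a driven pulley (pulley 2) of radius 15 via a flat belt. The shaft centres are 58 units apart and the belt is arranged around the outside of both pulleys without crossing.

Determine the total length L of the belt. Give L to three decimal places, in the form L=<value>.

L=186.220

open belt: β = asin((r2−r1)/C) = asin(8/58) = 7.9281°
wrap1 = π − 2β = 164.1437°
wrap2 = π + 2β = 195.8563°
tangent length = C·cosβ = 57.4456
L = r1·wrap1 + r2·wrap2 + 2·C·cosβ = 7·2.8648 + 15·3.4183 + 2·57.4456 = 186.2202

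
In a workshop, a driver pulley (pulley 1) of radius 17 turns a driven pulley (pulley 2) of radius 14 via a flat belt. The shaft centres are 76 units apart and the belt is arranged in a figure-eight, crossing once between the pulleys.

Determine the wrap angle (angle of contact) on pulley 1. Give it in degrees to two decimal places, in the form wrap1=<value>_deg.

crossed belt: β = asin((r1+r2)/C) = asin(31/76) = 24.0727°
wrap1 = wrap2 = π + 2β = 228.1453°

wrap1=228.15_deg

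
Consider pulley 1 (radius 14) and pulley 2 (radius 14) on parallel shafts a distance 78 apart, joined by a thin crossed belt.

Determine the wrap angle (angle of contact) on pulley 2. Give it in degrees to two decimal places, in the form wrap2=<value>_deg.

wrap2=222.07_deg

crossed belt: β = asin((r1+r2)/C) = asin(28/78) = 21.0372°
wrap1 = wrap2 = π + 2β = 222.0744°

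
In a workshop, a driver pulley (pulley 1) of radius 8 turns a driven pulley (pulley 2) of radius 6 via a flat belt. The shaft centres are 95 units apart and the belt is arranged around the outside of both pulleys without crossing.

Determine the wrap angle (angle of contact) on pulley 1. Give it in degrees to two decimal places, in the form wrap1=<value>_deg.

open belt: β = asin((r2−r1)/C) = asin(-2/95) = -1.2063°
wrap1 = π − 2β = 182.4126°
wrap2 = π + 2β = 177.5874°

wrap1=182.41_deg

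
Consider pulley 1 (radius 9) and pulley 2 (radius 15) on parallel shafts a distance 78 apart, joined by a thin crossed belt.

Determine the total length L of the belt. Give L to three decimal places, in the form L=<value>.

crossed belt: β = asin((r1+r2)/C) = asin(24/78) = 17.9202°
wrap1 = wrap2 = π + 2β = 215.8404°
tangent length = C·cosβ = 74.2159
L = (r1+r2)·wrap + 2·C·cosβ = 24·3.7671 + 2·74.2159 = 238.8428

L=238.843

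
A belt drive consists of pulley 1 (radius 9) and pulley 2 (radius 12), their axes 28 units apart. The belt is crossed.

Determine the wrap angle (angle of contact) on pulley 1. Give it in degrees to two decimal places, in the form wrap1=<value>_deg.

crossed belt: β = asin((r1+r2)/C) = asin(21/28) = 48.5904°
wrap1 = wrap2 = π + 2β = 277.1808°

wrap1=277.18_deg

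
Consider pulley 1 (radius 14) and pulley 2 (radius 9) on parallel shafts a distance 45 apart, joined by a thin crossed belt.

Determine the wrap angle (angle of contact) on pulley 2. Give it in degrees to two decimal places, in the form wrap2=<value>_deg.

wrap2=241.48_deg

crossed belt: β = asin((r1+r2)/C) = asin(23/45) = 30.7379°
wrap1 = wrap2 = π + 2β = 241.4757°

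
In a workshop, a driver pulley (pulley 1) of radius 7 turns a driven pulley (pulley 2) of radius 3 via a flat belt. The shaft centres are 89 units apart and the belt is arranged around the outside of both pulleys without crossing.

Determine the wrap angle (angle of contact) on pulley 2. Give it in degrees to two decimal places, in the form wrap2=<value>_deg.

open belt: β = asin((r2−r1)/C) = asin(-4/89) = -2.5760°
wrap1 = π − 2β = 185.1519°
wrap2 = π + 2β = 174.8481°

wrap2=174.85_deg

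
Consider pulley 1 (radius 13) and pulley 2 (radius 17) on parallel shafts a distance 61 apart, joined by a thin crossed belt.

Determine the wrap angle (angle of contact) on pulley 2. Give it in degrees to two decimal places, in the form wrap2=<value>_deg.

wrap2=238.92_deg

crossed belt: β = asin((r1+r2)/C) = asin(30/61) = 29.4592°
wrap1 = wrap2 = π + 2β = 238.9183°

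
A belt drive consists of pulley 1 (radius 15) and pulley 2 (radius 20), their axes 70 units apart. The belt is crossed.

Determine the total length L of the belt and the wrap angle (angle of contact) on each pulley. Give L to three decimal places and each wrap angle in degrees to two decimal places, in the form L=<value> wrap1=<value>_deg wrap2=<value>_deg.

crossed belt: β = asin((r1+r2)/C) = asin(35/70) = 30.0000°
wrap1 = wrap2 = π + 2β = 240.0000°
tangent length = C·cosβ = 60.6218
L = (r1+r2)·wrap + 2·C·cosβ = 35·4.1888 + 2·60.6218 = 267.8512

L=267.851 wrap1=240.00_deg wrap2=240.00_deg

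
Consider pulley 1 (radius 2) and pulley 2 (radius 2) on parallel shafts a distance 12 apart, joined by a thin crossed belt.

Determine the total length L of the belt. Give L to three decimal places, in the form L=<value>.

L=37.912

crossed belt: β = asin((r1+r2)/C) = asin(4/12) = 19.4712°
wrap1 = wrap2 = π + 2β = 218.9424°
tangent length = C·cosβ = 11.3137
L = (r1+r2)·wrap + 2·C·cosβ = 4·3.8213 + 2·11.3137 = 37.9125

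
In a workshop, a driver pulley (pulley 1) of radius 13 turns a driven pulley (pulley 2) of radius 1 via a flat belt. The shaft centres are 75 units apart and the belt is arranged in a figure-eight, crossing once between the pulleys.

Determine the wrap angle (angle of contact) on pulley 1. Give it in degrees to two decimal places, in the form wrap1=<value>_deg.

crossed belt: β = asin((r1+r2)/C) = asin(14/75) = 10.7583°
wrap1 = wrap2 = π + 2β = 201.5166°

wrap1=201.52_deg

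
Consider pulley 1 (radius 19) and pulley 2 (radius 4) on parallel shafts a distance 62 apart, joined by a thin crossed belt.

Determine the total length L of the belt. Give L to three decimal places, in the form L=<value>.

L=204.891

crossed belt: β = asin((r1+r2)/C) = asin(23/62) = 21.7753°
wrap1 = wrap2 = π + 2β = 223.5506°
tangent length = C·cosβ = 57.5760
L = (r1+r2)·wrap + 2·C·cosβ = 23·3.9017 + 2·57.5760 = 204.8910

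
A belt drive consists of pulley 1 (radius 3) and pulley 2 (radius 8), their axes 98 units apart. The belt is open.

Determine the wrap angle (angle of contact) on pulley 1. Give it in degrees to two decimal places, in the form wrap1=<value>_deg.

wrap1=174.15_deg

open belt: β = asin((r2−r1)/C) = asin(5/98) = 2.9245°
wrap1 = π − 2β = 174.1510°
wrap2 = π + 2β = 185.8490°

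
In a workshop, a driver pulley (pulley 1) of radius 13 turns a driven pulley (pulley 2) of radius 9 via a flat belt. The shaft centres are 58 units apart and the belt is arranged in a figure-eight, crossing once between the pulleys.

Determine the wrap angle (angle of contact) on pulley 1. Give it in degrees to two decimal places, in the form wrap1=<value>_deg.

crossed belt: β = asin((r1+r2)/C) = asin(22/58) = 22.2910°
wrap1 = wrap2 = π + 2β = 224.5819°

wrap1=224.58_deg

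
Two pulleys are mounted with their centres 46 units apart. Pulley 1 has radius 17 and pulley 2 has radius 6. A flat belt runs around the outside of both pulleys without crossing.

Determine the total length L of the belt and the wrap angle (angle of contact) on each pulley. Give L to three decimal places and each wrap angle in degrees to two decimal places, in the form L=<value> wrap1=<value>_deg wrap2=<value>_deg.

open belt: β = asin((r2−r1)/C) = asin(-11/46) = -13.8352°
wrap1 = π − 2β = 207.6704°
wrap2 = π + 2β = 152.3296°
tangent length = C·cosβ = 44.6654
L = r1·wrap1 + r2·wrap2 + 2·C·cosβ = 17·3.6245 + 6·2.6587 + 2·44.6654 = 166.8998

L=166.900 wrap1=207.67_deg wrap2=152.33_deg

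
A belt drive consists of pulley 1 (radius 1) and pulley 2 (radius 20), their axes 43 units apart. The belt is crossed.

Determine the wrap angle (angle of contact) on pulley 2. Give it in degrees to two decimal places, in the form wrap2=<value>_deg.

wrap2=238.47_deg

crossed belt: β = asin((r1+r2)/C) = asin(21/43) = 29.2336°
wrap1 = wrap2 = π + 2β = 238.4673°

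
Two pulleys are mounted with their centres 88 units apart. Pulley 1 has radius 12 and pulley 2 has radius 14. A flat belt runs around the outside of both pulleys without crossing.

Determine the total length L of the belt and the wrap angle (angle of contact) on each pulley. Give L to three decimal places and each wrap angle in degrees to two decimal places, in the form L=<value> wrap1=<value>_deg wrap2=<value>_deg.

open belt: β = asin((r2−r1)/C) = asin(2/88) = 1.3023°
wrap1 = π − 2β = 177.3954°
wrap2 = π + 2β = 182.6046°
tangent length = C·cosβ = 87.9773
L = r1·wrap1 + r2·wrap2 + 2·C·cosβ = 12·3.0961 + 14·3.1871 + 2·87.9773 = 257.7269

L=257.727 wrap1=177.40_deg wrap2=182.60_deg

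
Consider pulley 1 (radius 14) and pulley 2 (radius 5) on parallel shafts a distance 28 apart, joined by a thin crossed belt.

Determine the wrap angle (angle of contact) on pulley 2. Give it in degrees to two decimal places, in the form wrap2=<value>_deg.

wrap2=265.46_deg

crossed belt: β = asin((r1+r2)/C) = asin(19/28) = 42.7321°
wrap1 = wrap2 = π + 2β = 265.4642°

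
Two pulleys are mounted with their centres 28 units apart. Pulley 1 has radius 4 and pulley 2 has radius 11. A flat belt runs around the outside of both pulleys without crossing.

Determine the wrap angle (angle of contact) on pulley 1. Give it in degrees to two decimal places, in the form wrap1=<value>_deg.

open belt: β = asin((r2−r1)/C) = asin(7/28) = 14.4775°
wrap1 = π − 2β = 151.0450°
wrap2 = π + 2β = 208.9550°

wrap1=151.04_deg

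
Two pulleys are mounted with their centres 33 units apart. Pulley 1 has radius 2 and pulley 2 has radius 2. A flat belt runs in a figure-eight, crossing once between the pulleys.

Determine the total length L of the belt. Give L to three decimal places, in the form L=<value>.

crossed belt: β = asin((r1+r2)/C) = asin(4/33) = 6.9621°
wrap1 = wrap2 = π + 2β = 193.9241°
tangent length = C·cosβ = 32.7567
L = (r1+r2)·wrap + 2·C·cosβ = 4·3.3846 + 2·32.7567 = 79.0518

L=79.052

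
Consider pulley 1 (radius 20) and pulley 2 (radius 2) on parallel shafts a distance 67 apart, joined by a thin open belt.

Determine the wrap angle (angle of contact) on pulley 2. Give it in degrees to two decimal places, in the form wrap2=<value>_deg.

wrap2=148.83_deg

open belt: β = asin((r2−r1)/C) = asin(-18/67) = -15.5843°
wrap1 = π − 2β = 211.1687°
wrap2 = π + 2β = 148.8313°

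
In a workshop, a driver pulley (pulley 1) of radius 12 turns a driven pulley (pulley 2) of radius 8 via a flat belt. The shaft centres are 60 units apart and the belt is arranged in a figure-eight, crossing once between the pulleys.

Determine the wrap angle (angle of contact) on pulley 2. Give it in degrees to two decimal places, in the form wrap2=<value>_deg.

wrap2=218.94_deg

crossed belt: β = asin((r1+r2)/C) = asin(20/60) = 19.4712°
wrap1 = wrap2 = π + 2β = 218.9424°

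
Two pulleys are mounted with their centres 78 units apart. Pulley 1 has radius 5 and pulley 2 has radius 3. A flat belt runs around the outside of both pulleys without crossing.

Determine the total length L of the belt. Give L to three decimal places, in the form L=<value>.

open belt: β = asin((r2−r1)/C) = asin(-2/78) = -1.4693°
wrap1 = π − 2β = 182.9386°
wrap2 = π + 2β = 177.0614°
tangent length = C·cosβ = 77.9744
L = r1·wrap1 + r2·wrap2 + 2·C·cosβ = 5·3.1929 + 3·3.0903 + 2·77.9744 = 181.1840

L=181.184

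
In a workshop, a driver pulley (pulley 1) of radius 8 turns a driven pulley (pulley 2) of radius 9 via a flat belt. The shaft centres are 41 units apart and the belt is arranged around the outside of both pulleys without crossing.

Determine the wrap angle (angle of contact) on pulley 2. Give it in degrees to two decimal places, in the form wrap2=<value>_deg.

wrap2=182.80_deg

open belt: β = asin((r2−r1)/C) = asin(1/41) = 1.3976°
wrap1 = π − 2β = 177.2048°
wrap2 = π + 2β = 182.7952°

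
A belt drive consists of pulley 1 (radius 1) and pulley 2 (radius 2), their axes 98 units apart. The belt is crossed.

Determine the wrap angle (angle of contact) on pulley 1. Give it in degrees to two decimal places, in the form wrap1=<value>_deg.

wrap1=183.51_deg

crossed belt: β = asin((r1+r2)/C) = asin(3/98) = 1.7542°
wrap1 = wrap2 = π + 2β = 183.5085°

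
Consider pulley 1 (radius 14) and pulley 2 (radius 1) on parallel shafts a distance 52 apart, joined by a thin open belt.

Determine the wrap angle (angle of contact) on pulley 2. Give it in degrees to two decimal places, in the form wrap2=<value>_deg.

wrap2=151.04_deg

open belt: β = asin((r2−r1)/C) = asin(-13/52) = -14.4775°
wrap1 = π − 2β = 208.9550°
wrap2 = π + 2β = 151.0450°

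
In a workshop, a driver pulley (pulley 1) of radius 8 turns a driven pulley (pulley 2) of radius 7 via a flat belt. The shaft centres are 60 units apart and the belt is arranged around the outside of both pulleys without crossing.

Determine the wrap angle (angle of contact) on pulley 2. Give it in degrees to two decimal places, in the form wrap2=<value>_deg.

wrap2=178.09_deg

open belt: β = asin((r2−r1)/C) = asin(-1/60) = -0.9550°
wrap1 = π − 2β = 181.9099°
wrap2 = π + 2β = 178.0901°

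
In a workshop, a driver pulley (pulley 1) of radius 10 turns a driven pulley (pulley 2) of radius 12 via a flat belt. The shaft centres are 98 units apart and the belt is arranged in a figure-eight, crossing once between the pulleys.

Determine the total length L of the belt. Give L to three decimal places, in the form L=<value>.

L=270.075

crossed belt: β = asin((r1+r2)/C) = asin(22/98) = 12.9729°
wrap1 = wrap2 = π + 2β = 205.9458°
tangent length = C·cosβ = 95.4987
L = (r1+r2)·wrap + 2·C·cosβ = 22·3.5944 + 2·95.4987 = 270.0749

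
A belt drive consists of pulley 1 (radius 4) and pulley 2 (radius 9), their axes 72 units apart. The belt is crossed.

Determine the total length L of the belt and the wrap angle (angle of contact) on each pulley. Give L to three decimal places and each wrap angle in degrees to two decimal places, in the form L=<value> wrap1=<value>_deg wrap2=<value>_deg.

crossed belt: β = asin((r1+r2)/C) = asin(13/72) = 10.4021°
wrap1 = wrap2 = π + 2β = 200.8042°
tangent length = C·cosβ = 70.8167
L = (r1+r2)·wrap + 2·C·cosβ = 13·3.5047 + 2·70.8167 = 187.1944

L=187.194 wrap1=200.80_deg wrap2=200.80_deg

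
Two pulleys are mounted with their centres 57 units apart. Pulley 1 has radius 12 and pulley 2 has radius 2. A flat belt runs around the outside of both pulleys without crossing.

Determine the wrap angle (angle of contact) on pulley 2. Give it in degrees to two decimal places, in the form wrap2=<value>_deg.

open belt: β = asin((r2−r1)/C) = asin(-10/57) = -10.1042°
wrap1 = π − 2β = 200.2084°
wrap2 = π + 2β = 159.7916°

wrap2=159.79_deg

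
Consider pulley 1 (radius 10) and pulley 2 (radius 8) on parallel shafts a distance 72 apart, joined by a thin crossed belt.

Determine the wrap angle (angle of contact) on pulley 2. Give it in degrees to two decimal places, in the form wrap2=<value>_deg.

crossed belt: β = asin((r1+r2)/C) = asin(18/72) = 14.4775°
wrap1 = wrap2 = π + 2β = 208.9550°

wrap2=208.96_deg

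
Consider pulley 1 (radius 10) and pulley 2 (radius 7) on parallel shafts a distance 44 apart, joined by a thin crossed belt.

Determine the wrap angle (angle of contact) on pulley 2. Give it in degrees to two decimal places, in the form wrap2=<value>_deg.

crossed belt: β = asin((r1+r2)/C) = asin(17/44) = 22.7284°
wrap1 = wrap2 = π + 2β = 225.4568°

wrap2=225.46_deg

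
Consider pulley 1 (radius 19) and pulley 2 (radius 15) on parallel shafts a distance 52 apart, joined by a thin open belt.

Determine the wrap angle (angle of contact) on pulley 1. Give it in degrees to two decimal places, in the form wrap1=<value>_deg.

wrap1=188.82_deg

open belt: β = asin((r2−r1)/C) = asin(-4/52) = -4.4117°
wrap1 = π − 2β = 188.8235°
wrap2 = π + 2β = 171.1765°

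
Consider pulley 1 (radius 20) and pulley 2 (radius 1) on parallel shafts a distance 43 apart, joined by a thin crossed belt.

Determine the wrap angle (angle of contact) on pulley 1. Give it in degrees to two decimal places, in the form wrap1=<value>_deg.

crossed belt: β = asin((r1+r2)/C) = asin(21/43) = 29.2336°
wrap1 = wrap2 = π + 2β = 238.4673°

wrap1=238.47_deg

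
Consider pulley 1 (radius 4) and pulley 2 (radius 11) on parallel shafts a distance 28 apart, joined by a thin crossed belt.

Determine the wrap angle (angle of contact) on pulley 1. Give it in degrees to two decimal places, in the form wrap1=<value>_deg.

crossed belt: β = asin((r1+r2)/C) = asin(15/28) = 32.3924°
wrap1 = wrap2 = π + 2β = 244.7847°

wrap1=244.78_deg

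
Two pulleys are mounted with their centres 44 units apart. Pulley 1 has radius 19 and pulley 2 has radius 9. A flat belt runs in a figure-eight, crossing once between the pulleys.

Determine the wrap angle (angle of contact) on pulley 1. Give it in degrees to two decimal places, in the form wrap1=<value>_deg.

crossed belt: β = asin((r1+r2)/C) = asin(28/44) = 39.5212°
wrap1 = wrap2 = π + 2β = 259.0424°

wrap1=259.04_deg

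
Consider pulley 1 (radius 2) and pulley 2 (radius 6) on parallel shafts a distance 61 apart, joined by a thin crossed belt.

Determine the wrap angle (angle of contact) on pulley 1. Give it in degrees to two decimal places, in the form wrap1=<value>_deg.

crossed belt: β = asin((r1+r2)/C) = asin(8/61) = 7.5359°
wrap1 = wrap2 = π + 2β = 195.0718°

wrap1=195.07_deg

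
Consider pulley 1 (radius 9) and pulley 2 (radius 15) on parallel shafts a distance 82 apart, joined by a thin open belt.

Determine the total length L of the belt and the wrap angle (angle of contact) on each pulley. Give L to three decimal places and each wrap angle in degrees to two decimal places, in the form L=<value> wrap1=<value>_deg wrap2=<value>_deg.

L=239.837 wrap1=171.61_deg wrap2=188.39_deg

open belt: β = asin((r2−r1)/C) = asin(6/82) = 4.1961°
wrap1 = π − 2β = 171.6078°
wrap2 = π + 2β = 188.3922°
tangent length = C·cosβ = 81.7802
L = r1·wrap1 + r2·wrap2 + 2·C·cosβ = 9·2.9951 + 15·3.2881 + 2·81.7802 = 239.8374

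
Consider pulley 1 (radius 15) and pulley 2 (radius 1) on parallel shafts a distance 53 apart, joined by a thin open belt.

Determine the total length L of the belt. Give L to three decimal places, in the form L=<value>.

open belt: β = asin((r2−r1)/C) = asin(-14/53) = -15.3165°
wrap1 = π − 2β = 210.6330°
wrap2 = π + 2β = 149.3670°
tangent length = C·cosβ = 51.1175
L = r1·wrap1 + r2·wrap2 + 2·C·cosβ = 15·3.6762 + 1·2.6069 + 2·51.1175 = 159.9856

L=159.986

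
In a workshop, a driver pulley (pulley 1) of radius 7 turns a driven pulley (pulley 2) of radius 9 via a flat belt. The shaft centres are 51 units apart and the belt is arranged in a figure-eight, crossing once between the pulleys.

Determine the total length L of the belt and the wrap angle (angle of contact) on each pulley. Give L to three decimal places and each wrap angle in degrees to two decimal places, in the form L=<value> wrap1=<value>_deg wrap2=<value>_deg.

L=157.328 wrap1=216.57_deg wrap2=216.57_deg

crossed belt: β = asin((r1+r2)/C) = asin(16/51) = 18.2839°
wrap1 = wrap2 = π + 2β = 216.5678°
tangent length = C·cosβ = 48.4252
L = (r1+r2)·wrap + 2·C·cosβ = 16·3.7798 + 2·48.4252 = 157.3275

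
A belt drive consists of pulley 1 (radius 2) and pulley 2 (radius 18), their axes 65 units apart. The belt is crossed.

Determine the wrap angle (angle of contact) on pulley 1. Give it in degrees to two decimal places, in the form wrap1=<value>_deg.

crossed belt: β = asin((r1+r2)/C) = asin(20/65) = 17.9202°
wrap1 = wrap2 = π + 2β = 215.8404°

wrap1=215.84_deg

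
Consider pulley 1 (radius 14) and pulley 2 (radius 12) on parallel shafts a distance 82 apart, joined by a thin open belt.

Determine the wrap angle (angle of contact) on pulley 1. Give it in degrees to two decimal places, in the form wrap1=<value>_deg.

open belt: β = asin((r2−r1)/C) = asin(-2/82) = -1.3976°
wrap1 = π − 2β = 182.7952°
wrap2 = π + 2β = 177.2048°

wrap1=182.80_deg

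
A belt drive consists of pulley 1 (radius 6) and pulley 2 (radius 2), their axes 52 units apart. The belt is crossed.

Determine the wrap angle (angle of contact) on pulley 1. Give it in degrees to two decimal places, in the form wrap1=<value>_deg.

wrap1=197.70_deg

crossed belt: β = asin((r1+r2)/C) = asin(8/52) = 8.8499°
wrap1 = wrap2 = π + 2β = 197.6998°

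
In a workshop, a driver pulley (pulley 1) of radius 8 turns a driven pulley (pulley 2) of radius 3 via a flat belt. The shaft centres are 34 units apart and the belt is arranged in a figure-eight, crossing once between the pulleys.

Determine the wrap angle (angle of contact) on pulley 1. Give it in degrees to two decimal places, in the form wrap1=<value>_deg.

crossed belt: β = asin((r1+r2)/C) = asin(11/34) = 18.8765°
wrap1 = wrap2 = π + 2β = 217.7530°

wrap1=217.75_deg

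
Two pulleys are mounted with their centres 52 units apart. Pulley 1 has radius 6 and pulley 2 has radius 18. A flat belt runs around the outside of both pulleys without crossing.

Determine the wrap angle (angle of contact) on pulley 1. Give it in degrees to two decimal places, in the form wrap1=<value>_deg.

wrap1=153.32_deg

open belt: β = asin((r2−r1)/C) = asin(12/52) = 13.3424°
wrap1 = π − 2β = 153.3153°
wrap2 = π + 2β = 206.6847°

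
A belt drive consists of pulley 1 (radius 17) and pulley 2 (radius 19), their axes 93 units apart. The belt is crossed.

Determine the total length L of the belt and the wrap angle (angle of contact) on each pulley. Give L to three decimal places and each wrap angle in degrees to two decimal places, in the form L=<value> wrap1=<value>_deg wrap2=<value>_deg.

crossed belt: β = asin((r1+r2)/C) = asin(36/93) = 22.7740°
wrap1 = wrap2 = π + 2β = 225.5479°
tangent length = C·cosβ = 85.7496
L = (r1+r2)·wrap + 2·C·cosβ = 36·3.9366 + 2·85.7496 = 313.2152

L=313.215 wrap1=225.55_deg wrap2=225.55_deg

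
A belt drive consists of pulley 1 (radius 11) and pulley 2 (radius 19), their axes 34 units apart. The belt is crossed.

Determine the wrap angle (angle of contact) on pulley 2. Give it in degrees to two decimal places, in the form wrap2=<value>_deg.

crossed belt: β = asin((r1+r2)/C) = asin(30/34) = 61.9275°
wrap1 = wrap2 = π + 2β = 303.8550°

wrap2=303.86_deg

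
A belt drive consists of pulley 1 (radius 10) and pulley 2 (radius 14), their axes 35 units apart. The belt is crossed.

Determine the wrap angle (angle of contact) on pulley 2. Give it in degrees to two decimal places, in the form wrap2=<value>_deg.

wrap2=266.58_deg

crossed belt: β = asin((r1+r2)/C) = asin(24/35) = 43.2918°
wrap1 = wrap2 = π + 2β = 266.5836°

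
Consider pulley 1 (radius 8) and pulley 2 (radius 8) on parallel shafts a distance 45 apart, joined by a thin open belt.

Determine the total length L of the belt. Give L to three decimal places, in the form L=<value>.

L=140.265

open belt: β = asin((r2−r1)/C) = asin(0/45) = 0.0000°
wrap1 = π − 2β = 180.0000°
wrap2 = π + 2β = 180.0000°
tangent length = C·cosβ = 45.0000
L = r1·wrap1 + r2·wrap2 + 2·C·cosβ = 8·3.1416 + 8·3.1416 + 2·45.0000 = 140.2655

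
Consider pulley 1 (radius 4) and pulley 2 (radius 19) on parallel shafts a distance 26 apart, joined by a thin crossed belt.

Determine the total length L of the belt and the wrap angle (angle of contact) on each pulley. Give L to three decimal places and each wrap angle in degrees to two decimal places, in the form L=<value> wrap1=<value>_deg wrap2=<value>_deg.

crossed belt: β = asin((r1+r2)/C) = asin(23/26) = 62.2042°
wrap1 = wrap2 = π + 2β = 304.4085°
tangent length = C·cosβ = 12.1244
L = (r1+r2)·wrap + 2·C·cosβ = 23·5.3129 + 2·12.1244 = 146.4461

L=146.446 wrap1=304.41_deg wrap2=304.41_deg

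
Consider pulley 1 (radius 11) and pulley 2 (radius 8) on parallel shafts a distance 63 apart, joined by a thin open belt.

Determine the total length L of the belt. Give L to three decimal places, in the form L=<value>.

L=185.833

open belt: β = asin((r2−r1)/C) = asin(-3/63) = -2.7294°
wrap1 = π − 2β = 185.4588°
wrap2 = π + 2β = 174.5412°
tangent length = C·cosβ = 62.9285
L = r1·wrap1 + r2·wrap2 + 2·C·cosβ = 11·3.2369 + 8·3.0463 + 2·62.9285 = 185.8331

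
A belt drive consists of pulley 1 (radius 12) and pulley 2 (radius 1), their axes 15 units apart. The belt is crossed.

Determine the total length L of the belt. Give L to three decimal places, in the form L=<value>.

L=83.068

crossed belt: β = asin((r1+r2)/C) = asin(13/15) = 60.0736°
wrap1 = wrap2 = π + 2β = 300.1471°
tangent length = C·cosβ = 7.4833
L = (r1+r2)·wrap + 2·C·cosβ = 13·5.2386 + 2·7.4833 = 83.0679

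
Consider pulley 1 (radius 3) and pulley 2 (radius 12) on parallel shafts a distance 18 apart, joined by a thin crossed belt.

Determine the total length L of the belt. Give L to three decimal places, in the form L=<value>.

crossed belt: β = asin((r1+r2)/C) = asin(15/18) = 56.4427°
wrap1 = wrap2 = π + 2β = 292.8854°
tangent length = C·cosβ = 9.9499
L = (r1+r2)·wrap + 2·C·cosβ = 15·5.1118 + 2·9.9499 = 96.5770

L=96.577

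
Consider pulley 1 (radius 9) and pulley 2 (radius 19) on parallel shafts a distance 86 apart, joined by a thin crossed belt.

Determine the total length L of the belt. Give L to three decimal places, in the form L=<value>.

L=269.164

crossed belt: β = asin((r1+r2)/C) = asin(28/86) = 19.0008°
wrap1 = wrap2 = π + 2β = 218.0016°
tangent length = C·cosβ = 81.3142
L = (r1+r2)·wrap + 2·C·cosβ = 28·3.8048 + 2·81.3142 = 269.1641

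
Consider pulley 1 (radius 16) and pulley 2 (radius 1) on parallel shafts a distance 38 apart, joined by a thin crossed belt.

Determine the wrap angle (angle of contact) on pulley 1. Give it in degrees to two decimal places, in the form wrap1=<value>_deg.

wrap1=233.15_deg

crossed belt: β = asin((r1+r2)/C) = asin(17/38) = 26.5750°
wrap1 = wrap2 = π + 2β = 233.1499°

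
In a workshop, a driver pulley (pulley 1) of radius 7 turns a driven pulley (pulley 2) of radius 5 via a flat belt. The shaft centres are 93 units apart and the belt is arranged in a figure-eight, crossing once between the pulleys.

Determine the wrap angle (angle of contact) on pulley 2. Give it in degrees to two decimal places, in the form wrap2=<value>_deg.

wrap2=194.83_deg

crossed belt: β = asin((r1+r2)/C) = asin(12/93) = 7.4137°
wrap1 = wrap2 = π + 2β = 194.8273°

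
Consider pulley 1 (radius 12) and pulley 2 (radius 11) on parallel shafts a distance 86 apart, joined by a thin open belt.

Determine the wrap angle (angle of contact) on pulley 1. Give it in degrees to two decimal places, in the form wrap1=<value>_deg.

wrap1=181.33_deg

open belt: β = asin((r2−r1)/C) = asin(-1/86) = -0.6662°
wrap1 = π − 2β = 181.3325°
wrap2 = π + 2β = 178.6675°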